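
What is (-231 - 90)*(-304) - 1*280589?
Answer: -183005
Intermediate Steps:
(-231 - 90)*(-304) - 1*280589 = -321*(-304) - 280589 = 97584 - 280589 = -183005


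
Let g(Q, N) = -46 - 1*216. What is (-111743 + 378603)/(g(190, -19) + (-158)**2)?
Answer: 133430/12351 ≈ 10.803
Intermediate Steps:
g(Q, N) = -262 (g(Q, N) = -46 - 216 = -262)
(-111743 + 378603)/(g(190, -19) + (-158)**2) = (-111743 + 378603)/(-262 + (-158)**2) = 266860/(-262 + 24964) = 266860/24702 = 266860*(1/24702) = 133430/12351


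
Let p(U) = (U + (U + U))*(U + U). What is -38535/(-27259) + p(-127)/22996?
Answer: 1762056663/313423982 ≈ 5.6220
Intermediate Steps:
p(U) = 6*U² (p(U) = (U + 2*U)*(2*U) = (3*U)*(2*U) = 6*U²)
-38535/(-27259) + p(-127)/22996 = -38535/(-27259) + (6*(-127)²)/22996 = -38535*(-1/27259) + (6*16129)*(1/22996) = 38535/27259 + 96774*(1/22996) = 38535/27259 + 48387/11498 = 1762056663/313423982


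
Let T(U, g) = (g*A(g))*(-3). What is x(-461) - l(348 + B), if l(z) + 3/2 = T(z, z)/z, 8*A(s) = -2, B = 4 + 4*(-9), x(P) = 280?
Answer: 1123/4 ≈ 280.75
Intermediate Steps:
B = -32 (B = 4 - 36 = -32)
A(s) = -¼ (A(s) = (⅛)*(-2) = -¼)
T(U, g) = 3*g/4 (T(U, g) = (g*(-¼))*(-3) = -g/4*(-3) = 3*g/4)
l(z) = -¾ (l(z) = -3/2 + (3*z/4)/z = -3/2 + ¾ = -¾)
x(-461) - l(348 + B) = 280 - 1*(-¾) = 280 + ¾ = 1123/4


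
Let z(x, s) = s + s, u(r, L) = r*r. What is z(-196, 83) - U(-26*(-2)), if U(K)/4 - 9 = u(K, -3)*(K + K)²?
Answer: -116985726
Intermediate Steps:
u(r, L) = r²
z(x, s) = 2*s
U(K) = 36 + 16*K⁴ (U(K) = 36 + 4*(K²*(K + K)²) = 36 + 4*(K²*(2*K)²) = 36 + 4*(K²*(4*K²)) = 36 + 4*(4*K⁴) = 36 + 16*K⁴)
z(-196, 83) - U(-26*(-2)) = 2*83 - (36 + 16*(-26*(-2))⁴) = 166 - (36 + 16*52⁴) = 166 - (36 + 16*7311616) = 166 - (36 + 116985856) = 166 - 1*116985892 = 166 - 116985892 = -116985726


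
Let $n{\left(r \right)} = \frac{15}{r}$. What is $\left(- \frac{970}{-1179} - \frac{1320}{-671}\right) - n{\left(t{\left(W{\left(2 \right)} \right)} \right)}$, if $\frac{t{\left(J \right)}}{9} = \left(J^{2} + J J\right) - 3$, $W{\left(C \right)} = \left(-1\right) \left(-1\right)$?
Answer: $\frac{320515}{71919} \approx 4.4566$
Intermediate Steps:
$W{\left(C \right)} = 1$
$t{\left(J \right)} = -27 + 18 J^{2}$ ($t{\left(J \right)} = 9 \left(\left(J^{2} + J J\right) - 3\right) = 9 \left(\left(J^{2} + J^{2}\right) - 3\right) = 9 \left(2 J^{2} - 3\right) = 9 \left(-3 + 2 J^{2}\right) = -27 + 18 J^{2}$)
$\left(- \frac{970}{-1179} - \frac{1320}{-671}\right) - n{\left(t{\left(W{\left(2 \right)} \right)} \right)} = \left(- \frac{970}{-1179} - \frac{1320}{-671}\right) - \frac{15}{-27 + 18 \cdot 1^{2}} = \left(\left(-970\right) \left(- \frac{1}{1179}\right) - - \frac{120}{61}\right) - \frac{15}{-27 + 18 \cdot 1} = \left(\frac{970}{1179} + \frac{120}{61}\right) - \frac{15}{-27 + 18} = \frac{200650}{71919} - \frac{15}{-9} = \frac{200650}{71919} - 15 \left(- \frac{1}{9}\right) = \frac{200650}{71919} - - \frac{5}{3} = \frac{200650}{71919} + \frac{5}{3} = \frac{320515}{71919}$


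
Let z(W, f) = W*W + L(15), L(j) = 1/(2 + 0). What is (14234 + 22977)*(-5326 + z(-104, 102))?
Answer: 408613991/2 ≈ 2.0431e+8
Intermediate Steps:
L(j) = ½ (L(j) = 1/2 = ½)
z(W, f) = ½ + W² (z(W, f) = W*W + ½ = W² + ½ = ½ + W²)
(14234 + 22977)*(-5326 + z(-104, 102)) = (14234 + 22977)*(-5326 + (½ + (-104)²)) = 37211*(-5326 + (½ + 10816)) = 37211*(-5326 + 21633/2) = 37211*(10981/2) = 408613991/2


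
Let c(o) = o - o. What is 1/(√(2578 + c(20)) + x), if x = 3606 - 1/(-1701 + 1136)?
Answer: 1151125915/4150139124831 - 319225*√2578/4150139124831 ≈ 0.00027347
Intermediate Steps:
c(o) = 0
x = 2037391/565 (x = 3606 - 1/(-565) = 3606 - 1*(-1/565) = 3606 + 1/565 = 2037391/565 ≈ 3606.0)
1/(√(2578 + c(20)) + x) = 1/(√(2578 + 0) + 2037391/565) = 1/(√2578 + 2037391/565) = 1/(2037391/565 + √2578)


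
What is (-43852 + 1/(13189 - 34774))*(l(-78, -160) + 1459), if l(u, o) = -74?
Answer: -262193081617/4317 ≈ -6.0735e+7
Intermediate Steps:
(-43852 + 1/(13189 - 34774))*(l(-78, -160) + 1459) = (-43852 + 1/(13189 - 34774))*(-74 + 1459) = (-43852 + 1/(-21585))*1385 = (-43852 - 1/21585)*1385 = -946545421/21585*1385 = -262193081617/4317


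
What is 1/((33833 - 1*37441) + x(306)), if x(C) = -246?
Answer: -1/3854 ≈ -0.00025947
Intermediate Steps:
1/((33833 - 1*37441) + x(306)) = 1/((33833 - 1*37441) - 246) = 1/((33833 - 37441) - 246) = 1/(-3608 - 246) = 1/(-3854) = -1/3854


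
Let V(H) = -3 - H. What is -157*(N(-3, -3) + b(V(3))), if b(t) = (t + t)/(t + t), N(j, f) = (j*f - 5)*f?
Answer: 1727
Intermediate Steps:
N(j, f) = f*(-5 + f*j) (N(j, f) = (f*j - 5)*f = (-5 + f*j)*f = f*(-5 + f*j))
b(t) = 1 (b(t) = (2*t)/((2*t)) = (2*t)*(1/(2*t)) = 1)
-157*(N(-3, -3) + b(V(3))) = -157*(-3*(-5 - 3*(-3)) + 1) = -157*(-3*(-5 + 9) + 1) = -157*(-3*4 + 1) = -157*(-12 + 1) = -157*(-11) = 1727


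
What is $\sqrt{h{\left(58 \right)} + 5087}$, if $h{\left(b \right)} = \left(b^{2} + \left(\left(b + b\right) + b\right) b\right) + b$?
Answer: $\sqrt{18601} \approx 136.39$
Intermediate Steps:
$h{\left(b \right)} = b + 4 b^{2}$ ($h{\left(b \right)} = \left(b^{2} + \left(2 b + b\right) b\right) + b = \left(b^{2} + 3 b b\right) + b = \left(b^{2} + 3 b^{2}\right) + b = 4 b^{2} + b = b + 4 b^{2}$)
$\sqrt{h{\left(58 \right)} + 5087} = \sqrt{58 \left(1 + 4 \cdot 58\right) + 5087} = \sqrt{58 \left(1 + 232\right) + 5087} = \sqrt{58 \cdot 233 + 5087} = \sqrt{13514 + 5087} = \sqrt{18601}$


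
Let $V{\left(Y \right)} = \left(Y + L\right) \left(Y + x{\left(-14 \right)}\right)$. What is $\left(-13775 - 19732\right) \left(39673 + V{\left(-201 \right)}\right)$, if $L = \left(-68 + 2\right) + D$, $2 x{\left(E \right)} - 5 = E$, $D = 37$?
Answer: $-2913031566$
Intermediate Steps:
$x{\left(E \right)} = \frac{5}{2} + \frac{E}{2}$
$L = -29$ ($L = \left(-68 + 2\right) + 37 = -66 + 37 = -29$)
$V{\left(Y \right)} = \left(-29 + Y\right) \left(- \frac{9}{2} + Y\right)$ ($V{\left(Y \right)} = \left(Y - 29\right) \left(Y + \left(\frac{5}{2} + \frac{1}{2} \left(-14\right)\right)\right) = \left(-29 + Y\right) \left(Y + \left(\frac{5}{2} - 7\right)\right) = \left(-29 + Y\right) \left(Y - \frac{9}{2}\right) = \left(-29 + Y\right) \left(- \frac{9}{2} + Y\right)$)
$\left(-13775 - 19732\right) \left(39673 + V{\left(-201 \right)}\right) = \left(-13775 - 19732\right) \left(39673 + \left(\frac{261}{2} + \left(-201\right)^{2} - - \frac{13467}{2}\right)\right) = \left(-13775 - 19732\right) \left(39673 + \left(\frac{261}{2} + 40401 + \frac{13467}{2}\right)\right) = - 33507 \left(39673 + 47265\right) = \left(-33507\right) 86938 = -2913031566$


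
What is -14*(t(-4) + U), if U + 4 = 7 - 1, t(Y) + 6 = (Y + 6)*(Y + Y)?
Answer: 280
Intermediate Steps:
t(Y) = -6 + 2*Y*(6 + Y) (t(Y) = -6 + (Y + 6)*(Y + Y) = -6 + (6 + Y)*(2*Y) = -6 + 2*Y*(6 + Y))
U = 2 (U = -4 + (7 - 1) = -4 + 6 = 2)
-14*(t(-4) + U) = -14*((-6 + 2*(-4)**2 + 12*(-4)) + 2) = -14*((-6 + 2*16 - 48) + 2) = -14*((-6 + 32 - 48) + 2) = -14*(-22 + 2) = -14*(-20) = 280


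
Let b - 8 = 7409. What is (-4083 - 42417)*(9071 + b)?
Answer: -766692000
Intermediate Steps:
b = 7417 (b = 8 + 7409 = 7417)
(-4083 - 42417)*(9071 + b) = (-4083 - 42417)*(9071 + 7417) = -46500*16488 = -766692000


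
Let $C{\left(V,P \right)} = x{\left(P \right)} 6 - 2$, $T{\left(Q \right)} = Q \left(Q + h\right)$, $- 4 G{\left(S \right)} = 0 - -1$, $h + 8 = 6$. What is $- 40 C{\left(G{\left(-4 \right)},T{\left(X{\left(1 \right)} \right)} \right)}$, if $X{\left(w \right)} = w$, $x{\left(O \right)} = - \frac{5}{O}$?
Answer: $-1120$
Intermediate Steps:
$h = -2$ ($h = -8 + 6 = -2$)
$G{\left(S \right)} = - \frac{1}{4}$ ($G{\left(S \right)} = - \frac{0 - -1}{4} = - \frac{0 + 1}{4} = \left(- \frac{1}{4}\right) 1 = - \frac{1}{4}$)
$T{\left(Q \right)} = Q \left(-2 + Q\right)$ ($T{\left(Q \right)} = Q \left(Q - 2\right) = Q \left(-2 + Q\right)$)
$C{\left(V,P \right)} = -2 - \frac{30}{P}$ ($C{\left(V,P \right)} = - \frac{5}{P} 6 - 2 = - \frac{30}{P} - 2 = -2 - \frac{30}{P}$)
$- 40 C{\left(G{\left(-4 \right)},T{\left(X{\left(1 \right)} \right)} \right)} = - 40 \left(-2 - \frac{30}{1 \left(-2 + 1\right)}\right) = - 40 \left(-2 - \frac{30}{1 \left(-1\right)}\right) = - 40 \left(-2 - \frac{30}{-1}\right) = - 40 \left(-2 - -30\right) = - 40 \left(-2 + 30\right) = \left(-40\right) 28 = -1120$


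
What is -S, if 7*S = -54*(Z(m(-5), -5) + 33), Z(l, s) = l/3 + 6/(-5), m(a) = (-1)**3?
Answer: 8496/35 ≈ 242.74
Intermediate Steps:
m(a) = -1
Z(l, s) = -6/5 + l/3 (Z(l, s) = l*(1/3) + 6*(-1/5) = l/3 - 6/5 = -6/5 + l/3)
S = -8496/35 (S = (-54*((-6/5 + (1/3)*(-1)) + 33))/7 = (-54*((-6/5 - 1/3) + 33))/7 = (-54*(-23/15 + 33))/7 = (-54*472/15)/7 = (1/7)*(-8496/5) = -8496/35 ≈ -242.74)
-S = -1*(-8496/35) = 8496/35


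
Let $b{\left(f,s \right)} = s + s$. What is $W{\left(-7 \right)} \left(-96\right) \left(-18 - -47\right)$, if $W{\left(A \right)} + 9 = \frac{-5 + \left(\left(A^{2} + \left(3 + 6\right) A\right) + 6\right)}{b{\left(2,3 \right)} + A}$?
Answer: $-11136$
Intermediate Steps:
$b{\left(f,s \right)} = 2 s$
$W{\left(A \right)} = -9 + \frac{1 + A^{2} + 9 A}{6 + A}$ ($W{\left(A \right)} = -9 + \frac{-5 + \left(\left(A^{2} + \left(3 + 6\right) A\right) + 6\right)}{2 \cdot 3 + A} = -9 + \frac{-5 + \left(\left(A^{2} + 9 A\right) + 6\right)}{6 + A} = -9 + \frac{-5 + \left(6 + A^{2} + 9 A\right)}{6 + A} = -9 + \frac{1 + A^{2} + 9 A}{6 + A}$)
$W{\left(-7 \right)} \left(-96\right) \left(-18 - -47\right) = \frac{-53 + \left(-7\right)^{2}}{6 - 7} \left(-96\right) \left(-18 - -47\right) = \frac{-53 + 49}{-1} \left(-96\right) \left(-18 + 47\right) = \left(-1\right) \left(-4\right) \left(-96\right) 29 = 4 \left(-96\right) 29 = \left(-384\right) 29 = -11136$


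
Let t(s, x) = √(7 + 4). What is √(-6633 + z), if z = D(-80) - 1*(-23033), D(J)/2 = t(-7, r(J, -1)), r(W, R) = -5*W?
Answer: √(16400 + 2*√11) ≈ 128.09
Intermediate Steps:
t(s, x) = √11
D(J) = 2*√11
z = 23033 + 2*√11 (z = 2*√11 - 1*(-23033) = 2*√11 + 23033 = 23033 + 2*√11 ≈ 23040.)
√(-6633 + z) = √(-6633 + (23033 + 2*√11)) = √(16400 + 2*√11)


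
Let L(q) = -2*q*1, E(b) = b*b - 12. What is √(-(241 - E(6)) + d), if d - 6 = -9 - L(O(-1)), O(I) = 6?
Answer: 4*I*√13 ≈ 14.422*I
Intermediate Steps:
E(b) = -12 + b² (E(b) = b² - 12 = -12 + b²)
L(q) = -2*q
d = 9 (d = 6 + (-9 - (-2)*6) = 6 + (-9 - 1*(-12)) = 6 + (-9 + 12) = 6 + 3 = 9)
√(-(241 - E(6)) + d) = √(-(241 - (-12 + 6²)) + 9) = √(-(241 - (-12 + 36)) + 9) = √(-(241 - 1*24) + 9) = √(-(241 - 24) + 9) = √(-1*217 + 9) = √(-217 + 9) = √(-208) = 4*I*√13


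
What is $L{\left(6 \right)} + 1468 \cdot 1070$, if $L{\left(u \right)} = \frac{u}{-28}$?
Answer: $\frac{21990637}{14} \approx 1.5708 \cdot 10^{6}$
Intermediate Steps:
$L{\left(u \right)} = - \frac{u}{28}$ ($L{\left(u \right)} = u \left(- \frac{1}{28}\right) = - \frac{u}{28}$)
$L{\left(6 \right)} + 1468 \cdot 1070 = \left(- \frac{1}{28}\right) 6 + 1468 \cdot 1070 = - \frac{3}{14} + 1570760 = \frac{21990637}{14}$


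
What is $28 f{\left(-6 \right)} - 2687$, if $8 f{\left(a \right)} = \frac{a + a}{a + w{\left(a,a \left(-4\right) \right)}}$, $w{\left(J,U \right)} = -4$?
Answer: $- \frac{13414}{5} \approx -2682.8$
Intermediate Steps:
$f{\left(a \right)} = \frac{a}{4 \left(-4 + a\right)}$ ($f{\left(a \right)} = \frac{\left(a + a\right) \frac{1}{a - 4}}{8} = \frac{2 a \frac{1}{-4 + a}}{8} = \frac{a}{4 \left(-4 + a\right)}$)
$28 f{\left(-6 \right)} - 2687 = 28 \cdot \frac{1}{4} \left(-6\right) \frac{1}{-4 - 6} - 2687 = 28 \cdot \frac{1}{4} \left(-6\right) \frac{1}{-10} - 2687 = 28 \cdot \frac{1}{4} \left(-6\right) \left(- \frac{1}{10}\right) - 2687 = 28 \cdot \frac{3}{20} - 2687 = \frac{21}{5} - 2687 = - \frac{13414}{5}$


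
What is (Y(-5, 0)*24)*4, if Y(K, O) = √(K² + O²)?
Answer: 480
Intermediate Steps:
(Y(-5, 0)*24)*4 = (√((-5)² + 0²)*24)*4 = (√(25 + 0)*24)*4 = (√25*24)*4 = (5*24)*4 = 120*4 = 480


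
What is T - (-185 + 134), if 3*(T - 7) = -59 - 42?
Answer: 73/3 ≈ 24.333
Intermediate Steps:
T = -80/3 (T = 7 + (-59 - 42)/3 = 7 + (1/3)*(-101) = 7 - 101/3 = -80/3 ≈ -26.667)
T - (-185 + 134) = -80/3 - (-185 + 134) = -80/3 - 1*(-51) = -80/3 + 51 = 73/3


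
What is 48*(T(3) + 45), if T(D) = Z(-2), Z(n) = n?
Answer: 2064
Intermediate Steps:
T(D) = -2
48*(T(3) + 45) = 48*(-2 + 45) = 48*43 = 2064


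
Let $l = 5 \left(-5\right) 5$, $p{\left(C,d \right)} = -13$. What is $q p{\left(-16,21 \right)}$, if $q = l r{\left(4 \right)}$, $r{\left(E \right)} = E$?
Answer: $6500$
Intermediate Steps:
$l = -125$ ($l = \left(-25\right) 5 = -125$)
$q = -500$ ($q = \left(-125\right) 4 = -500$)
$q p{\left(-16,21 \right)} = \left(-500\right) \left(-13\right) = 6500$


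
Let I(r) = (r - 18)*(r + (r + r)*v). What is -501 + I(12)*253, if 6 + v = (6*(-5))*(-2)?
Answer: -1986045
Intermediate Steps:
v = 54 (v = -6 + (6*(-5))*(-2) = -6 - 30*(-2) = -6 + 60 = 54)
I(r) = 109*r*(-18 + r) (I(r) = (r - 18)*(r + (r + r)*54) = (-18 + r)*(r + (2*r)*54) = (-18 + r)*(r + 108*r) = (-18 + r)*(109*r) = 109*r*(-18 + r))
-501 + I(12)*253 = -501 + (109*12*(-18 + 12))*253 = -501 + (109*12*(-6))*253 = -501 - 7848*253 = -501 - 1985544 = -1986045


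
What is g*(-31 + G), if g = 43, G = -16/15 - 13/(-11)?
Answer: -219128/165 ≈ -1328.0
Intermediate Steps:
G = 19/165 (G = -16*1/15 - 13*(-1/11) = -16/15 + 13/11 = 19/165 ≈ 0.11515)
g*(-31 + G) = 43*(-31 + 19/165) = 43*(-5096/165) = -219128/165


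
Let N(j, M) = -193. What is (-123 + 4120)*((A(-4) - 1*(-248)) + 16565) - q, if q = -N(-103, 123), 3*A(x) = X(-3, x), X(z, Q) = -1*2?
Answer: 201596110/3 ≈ 6.7199e+7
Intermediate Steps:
X(z, Q) = -2
A(x) = -⅔ (A(x) = (⅓)*(-2) = -⅔)
q = 193 (q = -1*(-193) = 193)
(-123 + 4120)*((A(-4) - 1*(-248)) + 16565) - q = (-123 + 4120)*((-⅔ - 1*(-248)) + 16565) - 1*193 = 3997*((-⅔ + 248) + 16565) - 193 = 3997*(742/3 + 16565) - 193 = 3997*(50437/3) - 193 = 201596689/3 - 193 = 201596110/3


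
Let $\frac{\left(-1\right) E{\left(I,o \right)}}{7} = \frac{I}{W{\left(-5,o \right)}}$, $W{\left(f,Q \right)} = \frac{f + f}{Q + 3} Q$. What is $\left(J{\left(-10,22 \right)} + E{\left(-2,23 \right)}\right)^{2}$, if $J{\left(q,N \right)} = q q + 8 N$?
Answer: $\frac{995907364}{13225} \approx 75305.0$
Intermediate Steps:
$W{\left(f,Q \right)} = \frac{2 Q f}{3 + Q}$ ($W{\left(f,Q \right)} = \frac{2 f}{3 + Q} Q = \frac{2 Q f}{3 + Q}$)
$E{\left(I,o \right)} = \frac{7 I \left(3 + o\right)}{10 o}$ ($E{\left(I,o \right)} = - 7 \frac{I}{2 o \left(-5\right) \frac{1}{3 + o}} = - 7 \frac{I}{\left(-10\right) o \frac{1}{3 + o}} = - 7 I \left(- \frac{3 + o}{10 o}\right) = - 7 \left(- \frac{I \left(3 + o\right)}{10 o}\right) = \frac{7 I \left(3 + o\right)}{10 o}$)
$J{\left(q,N \right)} = q^{2} + 8 N$
$\left(J{\left(-10,22 \right)} + E{\left(-2,23 \right)}\right)^{2} = \left(\left(\left(-10\right)^{2} + 8 \cdot 22\right) + \frac{7}{10} \left(-2\right) \frac{1}{23} \left(3 + 23\right)\right)^{2} = \left(\left(100 + 176\right) + \frac{7}{10} \left(-2\right) \frac{1}{23} \cdot 26\right)^{2} = \left(276 - \frac{182}{115}\right)^{2} = \left(\frac{31558}{115}\right)^{2} = \frac{995907364}{13225}$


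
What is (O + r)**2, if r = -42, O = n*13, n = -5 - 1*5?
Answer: 29584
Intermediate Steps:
n = -10 (n = -5 - 5 = -10)
O = -130 (O = -10*13 = -130)
(O + r)**2 = (-130 - 42)**2 = (-172)**2 = 29584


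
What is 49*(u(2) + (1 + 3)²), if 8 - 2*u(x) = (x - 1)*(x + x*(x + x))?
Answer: 735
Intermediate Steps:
u(x) = 4 - (-1 + x)*(x + 2*x²)/2 (u(x) = 4 - (x - 1)*(x + x*(x + x))/2 = 4 - (-1 + x)*(x + x*(2*x))/2 = 4 - (-1 + x)*(x + 2*x²)/2)
49*(u(2) + (1 + 3)²) = 49*((4 + (½)*2 + (½)*2² - 1*2³) + (1 + 3)²) = 49*((4 + 1 + (½)*4 - 1*8) + 4²) = 49*((4 + 1 + 2 - 8) + 16) = 49*(-1 + 16) = 49*15 = 735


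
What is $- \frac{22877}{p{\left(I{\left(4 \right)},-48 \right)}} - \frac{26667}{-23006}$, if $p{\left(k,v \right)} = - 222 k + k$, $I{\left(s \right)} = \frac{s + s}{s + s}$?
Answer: $\frac{532201669}{5084326} \approx 104.67$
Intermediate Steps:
$I{\left(s \right)} = 1$ ($I{\left(s \right)} = \frac{2 s}{2 s} = 2 s \frac{1}{2 s} = 1$)
$p{\left(k,v \right)} = - 221 k$
$- \frac{22877}{p{\left(I{\left(4 \right)},-48 \right)}} - \frac{26667}{-23006} = - \frac{22877}{\left(-221\right) 1} - \frac{26667}{-23006} = - \frac{22877}{-221} - - \frac{26667}{23006} = \left(-22877\right) \left(- \frac{1}{221}\right) + \frac{26667}{23006} = \frac{22877}{221} + \frac{26667}{23006} = \frac{532201669}{5084326}$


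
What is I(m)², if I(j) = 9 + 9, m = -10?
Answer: 324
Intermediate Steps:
I(j) = 18
I(m)² = 18² = 324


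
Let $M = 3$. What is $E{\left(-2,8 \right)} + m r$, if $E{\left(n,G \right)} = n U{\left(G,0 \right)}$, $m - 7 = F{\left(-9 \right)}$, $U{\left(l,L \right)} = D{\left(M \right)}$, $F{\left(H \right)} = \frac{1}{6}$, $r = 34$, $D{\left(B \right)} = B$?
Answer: $\frac{713}{3} \approx 237.67$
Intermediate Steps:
$F{\left(H \right)} = \frac{1}{6}$
$U{\left(l,L \right)} = 3$
$m = \frac{43}{6}$ ($m = 7 + \frac{1}{6} = \frac{43}{6} \approx 7.1667$)
$E{\left(n,G \right)} = 3 n$ ($E{\left(n,G \right)} = n 3 = 3 n$)
$E{\left(-2,8 \right)} + m r = 3 \left(-2\right) + \frac{43}{6} \cdot 34 = -6 + \frac{731}{3} = \frac{713}{3}$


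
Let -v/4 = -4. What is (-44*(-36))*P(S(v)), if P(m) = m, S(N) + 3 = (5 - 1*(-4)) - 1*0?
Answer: 9504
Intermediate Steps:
v = 16 (v = -4*(-4) = 16)
S(N) = 6 (S(N) = -3 + ((5 - 1*(-4)) - 1*0) = -3 + ((5 + 4) + 0) = -3 + (9 + 0) = -3 + 9 = 6)
(-44*(-36))*P(S(v)) = -44*(-36)*6 = 1584*6 = 9504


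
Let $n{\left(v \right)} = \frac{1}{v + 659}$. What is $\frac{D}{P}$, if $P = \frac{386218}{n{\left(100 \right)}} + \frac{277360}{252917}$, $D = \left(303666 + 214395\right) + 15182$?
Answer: $\frac{134866219831}{74139953588014} \approx 0.0018191$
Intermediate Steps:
$D = 533243$ ($D = 518061 + 15182 = 533243$)
$n{\left(v \right)} = \frac{1}{659 + v}$
$P = \frac{74139953588014}{252917}$ ($P = \frac{386218}{\frac{1}{659 + 100}} + \frac{277360}{252917} = \frac{386218}{\frac{1}{759}} + 277360 \cdot \frac{1}{252917} = 386218 \frac{1}{\frac{1}{759}} + \frac{277360}{252917} = 386218 \cdot 759 + \frac{277360}{252917} = 293139462 + \frac{277360}{252917} = \frac{74139953588014}{252917} \approx 2.9314 \cdot 10^{8}$)
$\frac{D}{P} = \frac{533243}{\frac{74139953588014}{252917}} = 533243 \cdot \frac{252917}{74139953588014} = \frac{134866219831}{74139953588014}$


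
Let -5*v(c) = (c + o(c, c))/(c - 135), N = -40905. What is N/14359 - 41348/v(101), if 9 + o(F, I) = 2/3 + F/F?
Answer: -302806619625/4034879 ≈ -75047.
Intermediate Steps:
o(F, I) = -22/3 (o(F, I) = -9 + (2/3 + F/F) = -9 + (2*(⅓) + 1) = -9 + (⅔ + 1) = -9 + 5/3 = -22/3)
v(c) = -(-22/3 + c)/(5*(-135 + c)) (v(c) = -(c - 22/3)/(5*(c - 135)) = -(-22/3 + c)/(5*(-135 + c)))
N/14359 - 41348/v(101) = -40905/14359 - 41348*15*(-135 + 101)/(22 - 3*101) = -40905*1/14359 - 41348*(-510/(22 - 303)) = -40905/14359 - 41348/((1/15)*(-1/34)*(-281)) = -40905/14359 - 41348/281/510 = -40905/14359 - 41348*510/281 = -40905/14359 - 21087480/281 = -302806619625/4034879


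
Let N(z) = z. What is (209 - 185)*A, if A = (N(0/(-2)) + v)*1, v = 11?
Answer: 264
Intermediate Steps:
A = 11 (A = (0/(-2) + 11)*1 = (0*(-½) + 11)*1 = (0 + 11)*1 = 11*1 = 11)
(209 - 185)*A = (209 - 185)*11 = 24*11 = 264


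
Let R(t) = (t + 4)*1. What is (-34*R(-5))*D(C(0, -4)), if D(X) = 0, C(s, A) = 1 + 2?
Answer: 0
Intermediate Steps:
C(s, A) = 3
R(t) = 4 + t (R(t) = (4 + t)*1 = 4 + t)
(-34*R(-5))*D(C(0, -4)) = -34*(4 - 5)*0 = -34*(-1)*0 = 34*0 = 0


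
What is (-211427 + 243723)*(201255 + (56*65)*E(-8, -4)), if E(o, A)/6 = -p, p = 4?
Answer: 3678352920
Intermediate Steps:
E(o, A) = -24 (E(o, A) = 6*(-1*4) = 6*(-4) = -24)
(-211427 + 243723)*(201255 + (56*65)*E(-8, -4)) = (-211427 + 243723)*(201255 + (56*65)*(-24)) = 32296*(201255 + 3640*(-24)) = 32296*(201255 - 87360) = 32296*113895 = 3678352920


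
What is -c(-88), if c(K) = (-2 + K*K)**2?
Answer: -59938564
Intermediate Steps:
c(K) = (-2 + K**2)**2
-c(-88) = -(-2 + (-88)**2)**2 = -(-2 + 7744)**2 = -1*7742**2 = -1*59938564 = -59938564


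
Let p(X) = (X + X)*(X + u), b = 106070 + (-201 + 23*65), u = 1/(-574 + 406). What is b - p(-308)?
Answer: -247103/3 ≈ -82368.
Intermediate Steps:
u = -1/168 (u = 1/(-168) = -1/168 ≈ -0.0059524)
b = 107364 (b = 106070 + (-201 + 1495) = 106070 + 1294 = 107364)
p(X) = 2*X*(-1/168 + X) (p(X) = (X + X)*(X - 1/168) = (2*X)*(-1/168 + X) = 2*X*(-1/168 + X))
b - p(-308) = 107364 - (-308)*(-1 + 168*(-308))/84 = 107364 - (-308)*(-1 - 51744)/84 = 107364 - (-308)*(-51745)/84 = 107364 - 1*569195/3 = 107364 - 569195/3 = -247103/3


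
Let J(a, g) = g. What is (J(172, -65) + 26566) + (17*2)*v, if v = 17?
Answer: 27079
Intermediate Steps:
(J(172, -65) + 26566) + (17*2)*v = (-65 + 26566) + (17*2)*17 = 26501 + 34*17 = 26501 + 578 = 27079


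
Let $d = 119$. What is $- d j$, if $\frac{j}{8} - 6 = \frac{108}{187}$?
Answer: $- \frac{68880}{11} \approx -6261.8$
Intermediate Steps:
$j = \frac{9840}{187}$ ($j = 48 + 8 \cdot \frac{108}{187} = 48 + \frac{864}{187} = \frac{9840}{187} \approx 52.62$)
$- d j = \left(-1\right) 119 \cdot \frac{9840}{187} = \left(-119\right) \frac{9840}{187} = - \frac{68880}{11}$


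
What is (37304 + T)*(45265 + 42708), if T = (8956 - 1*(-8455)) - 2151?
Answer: 4624212772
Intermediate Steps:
T = 15260 (T = (8956 + 8455) - 2151 = 17411 - 2151 = 15260)
(37304 + T)*(45265 + 42708) = (37304 + 15260)*(45265 + 42708) = 52564*87973 = 4624212772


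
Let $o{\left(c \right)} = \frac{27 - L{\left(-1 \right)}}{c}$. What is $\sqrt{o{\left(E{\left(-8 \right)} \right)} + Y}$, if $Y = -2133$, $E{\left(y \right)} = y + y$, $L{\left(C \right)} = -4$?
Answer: $\frac{i \sqrt{34159}}{4} \approx 46.205 i$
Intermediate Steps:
$E{\left(y \right)} = 2 y$
$o{\left(c \right)} = \frac{31}{c}$ ($o{\left(c \right)} = \frac{27 - -4}{c} = \frac{27 + 4}{c} = \frac{31}{c}$)
$\sqrt{o{\left(E{\left(-8 \right)} \right)} + Y} = \sqrt{\frac{31}{2 \left(-8\right)} - 2133} = \sqrt{\frac{31}{-16} - 2133} = \sqrt{31 \left(- \frac{1}{16}\right) - 2133} = \sqrt{- \frac{31}{16} - 2133} = \sqrt{- \frac{34159}{16}} = \frac{i \sqrt{34159}}{4}$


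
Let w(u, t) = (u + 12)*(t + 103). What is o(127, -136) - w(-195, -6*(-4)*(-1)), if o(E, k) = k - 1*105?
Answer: 14216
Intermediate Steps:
o(E, k) = -105 + k (o(E, k) = k - 105 = -105 + k)
w(u, t) = (12 + u)*(103 + t)
o(127, -136) - w(-195, -6*(-4)*(-1)) = (-105 - 136) - (1236 + 12*(-6*(-4)*(-1)) + 103*(-195) + (-6*(-4)*(-1))*(-195)) = -241 - (1236 + 12*(24*(-1)) - 20085 + (24*(-1))*(-195)) = -241 - (1236 + 12*(-24) - 20085 - 24*(-195)) = -241 - (1236 - 288 - 20085 + 4680) = -241 - 1*(-14457) = -241 + 14457 = 14216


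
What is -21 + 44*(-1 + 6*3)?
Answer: 727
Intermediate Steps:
-21 + 44*(-1 + 6*3) = -21 + 44*(-1 + 18) = -21 + 44*17 = -21 + 748 = 727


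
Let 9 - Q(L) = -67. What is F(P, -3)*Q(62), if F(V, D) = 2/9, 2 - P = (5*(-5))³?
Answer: 152/9 ≈ 16.889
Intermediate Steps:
Q(L) = 76 (Q(L) = 9 - 1*(-67) = 9 + 67 = 76)
P = 15627 (P = 2 - (5*(-5))³ = 2 - 1*(-25)³ = 2 - 1*(-15625) = 2 + 15625 = 15627)
F(V, D) = 2/9 (F(V, D) = 2*(⅑) = 2/9)
F(P, -3)*Q(62) = (2/9)*76 = 152/9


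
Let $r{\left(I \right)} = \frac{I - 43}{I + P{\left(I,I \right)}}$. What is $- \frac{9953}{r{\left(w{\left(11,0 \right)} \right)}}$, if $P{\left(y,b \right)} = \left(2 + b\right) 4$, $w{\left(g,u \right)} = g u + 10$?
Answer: $\frac{577274}{33} \approx 17493.0$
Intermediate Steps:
$w{\left(g,u \right)} = 10 + g u$
$P{\left(y,b \right)} = 8 + 4 b$
$r{\left(I \right)} = \frac{-43 + I}{8 + 5 I}$ ($r{\left(I \right)} = \frac{I - 43}{I + \left(8 + 4 I\right)} = \frac{-43 + I}{8 + 5 I}$)
$- \frac{9953}{r{\left(w{\left(11,0 \right)} \right)}} = - \frac{9953}{\frac{1}{8 + 5 \left(10 + 11 \cdot 0\right)} \left(-43 + \left(10 + 11 \cdot 0\right)\right)} = - \frac{9953}{\frac{1}{8 + 5 \left(10 + 0\right)} \left(-43 + \left(10 + 0\right)\right)} = - \frac{9953}{\frac{1}{8 + 5 \cdot 10} \left(-43 + 10\right)} = - \frac{9953}{\frac{1}{8 + 50} \left(-33\right)} = - \frac{9953}{\frac{1}{58} \left(-33\right)} = - \frac{9953}{- \frac{33}{58}} = \left(-9953\right) \left(- \frac{58}{33}\right) = \frac{577274}{33}$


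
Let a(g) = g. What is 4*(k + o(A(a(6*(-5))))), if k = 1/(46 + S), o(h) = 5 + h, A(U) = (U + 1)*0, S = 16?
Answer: 622/31 ≈ 20.065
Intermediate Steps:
A(U) = 0 (A(U) = (1 + U)*0 = 0)
k = 1/62 (k = 1/(46 + 16) = 1/62 ≈ 0.016129)
4*(k + o(A(a(6*(-5))))) = 4*(1/62 + (5 + 0)) = 4*(1/62 + 5) = 4*(311/62) = 622/31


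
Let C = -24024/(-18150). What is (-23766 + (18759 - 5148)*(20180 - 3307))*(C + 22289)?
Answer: 1407623353633443/275 ≈ 5.1186e+12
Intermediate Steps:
C = 364/275 (C = -24024*(-1/18150) = 364/275 ≈ 1.3236)
(-23766 + (18759 - 5148)*(20180 - 3307))*(C + 22289) = (-23766 + (18759 - 5148)*(20180 - 3307))*(364/275 + 22289) = (-23766 + 13611*16873)*(6129839/275) = (-23766 + 229658403)*(6129839/275) = 229634637*(6129839/275) = 1407623353633443/275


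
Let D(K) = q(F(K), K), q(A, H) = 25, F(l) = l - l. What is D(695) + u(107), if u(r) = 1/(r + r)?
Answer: 5351/214 ≈ 25.005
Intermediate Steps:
F(l) = 0
D(K) = 25
u(r) = 1/(2*r)
D(695) + u(107) = 25 + (1/2)/107 = 25 + (1/2)*(1/107) = 25 + 1/214 = 5351/214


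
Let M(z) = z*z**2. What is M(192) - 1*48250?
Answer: 7029638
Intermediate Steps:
M(z) = z**3
M(192) - 1*48250 = 192**3 - 1*48250 = 7077888 - 48250 = 7029638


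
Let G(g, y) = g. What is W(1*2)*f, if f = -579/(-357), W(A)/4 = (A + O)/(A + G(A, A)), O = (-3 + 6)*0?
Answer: 386/119 ≈ 3.2437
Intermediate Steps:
O = 0 (O = 3*0 = 0)
W(A) = 2 (W(A) = 4*((A + 0)/(A + A)) = 4*(A/((2*A))) = 4*(A*(1/(2*A))) = 4*(½) = 2)
f = 193/119 (f = -579*(-1/357) = 193/119 ≈ 1.6218)
W(1*2)*f = 2*(193/119) = 386/119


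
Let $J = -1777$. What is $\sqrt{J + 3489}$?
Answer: $4 \sqrt{107} \approx 41.376$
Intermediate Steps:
$\sqrt{J + 3489} = \sqrt{-1777 + 3489} = \sqrt{1712} = 4 \sqrt{107}$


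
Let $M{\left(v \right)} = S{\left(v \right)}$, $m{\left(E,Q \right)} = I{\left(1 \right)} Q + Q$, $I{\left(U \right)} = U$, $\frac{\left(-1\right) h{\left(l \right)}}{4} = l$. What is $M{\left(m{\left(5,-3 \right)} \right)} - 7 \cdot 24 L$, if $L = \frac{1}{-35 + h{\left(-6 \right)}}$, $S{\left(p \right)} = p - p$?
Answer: $\frac{168}{11} \approx 15.273$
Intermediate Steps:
$h{\left(l \right)} = - 4 l$
$m{\left(E,Q \right)} = 2 Q$ ($m{\left(E,Q \right)} = 1 Q + Q = Q + Q = 2 Q$)
$S{\left(p \right)} = 0$
$M{\left(v \right)} = 0$
$L = - \frac{1}{11}$ ($L = \frac{1}{-35 - -24} = \frac{1}{-35 + 24} = \frac{1}{-11} = - \frac{1}{11} \approx -0.090909$)
$M{\left(m{\left(5,-3 \right)} \right)} - 7 \cdot 24 L = 0 - 7 \cdot 24 \left(- \frac{1}{11}\right) = 0 - 168 \left(- \frac{1}{11}\right) = 0 - - \frac{168}{11} = 0 + \frac{168}{11} = \frac{168}{11}$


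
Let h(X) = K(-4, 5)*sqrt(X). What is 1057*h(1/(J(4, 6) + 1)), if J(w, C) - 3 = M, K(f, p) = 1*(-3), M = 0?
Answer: -3171/2 ≈ -1585.5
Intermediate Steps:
K(f, p) = -3
J(w, C) = 3 (J(w, C) = 3 + 0 = 3)
h(X) = -3*sqrt(X)
1057*h(1/(J(4, 6) + 1)) = 1057*(-3/sqrt(3 + 1)) = 1057*(-3*sqrt(1/4)) = 1057*(-3*1/2) = 1057*(-3/2) = -3171/2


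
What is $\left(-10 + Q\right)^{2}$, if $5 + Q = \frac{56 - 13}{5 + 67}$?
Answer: $\frac{1075369}{5184} \approx 207.44$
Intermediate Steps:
$Q = - \frac{317}{72}$ ($Q = -5 + \frac{56 - 13}{5 + 67} = -5 + \frac{43}{72} = - \frac{317}{72} \approx -4.4028$)
$\left(-10 + Q\right)^{2} = \left(-10 - \frac{317}{72}\right)^{2} = \left(- \frac{1037}{72}\right)^{2} = \frac{1075369}{5184}$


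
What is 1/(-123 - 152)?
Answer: -1/275 ≈ -0.0036364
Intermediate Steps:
1/(-123 - 152) = 1/(-275) = -1/275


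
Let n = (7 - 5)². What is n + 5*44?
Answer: 224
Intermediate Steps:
n = 4 (n = 2² = 4)
n + 5*44 = 4 + 5*44 = 4 + 220 = 224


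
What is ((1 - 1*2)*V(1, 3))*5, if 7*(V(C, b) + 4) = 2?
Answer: 130/7 ≈ 18.571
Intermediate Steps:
V(C, b) = -26/7 (V(C, b) = -4 + (⅐)*2 = -4 + 2/7 = -26/7)
((1 - 1*2)*V(1, 3))*5 = ((1 - 1*2)*(-26/7))*5 = ((1 - 2)*(-26/7))*5 = -1*(-26/7)*5 = (26/7)*5 = 130/7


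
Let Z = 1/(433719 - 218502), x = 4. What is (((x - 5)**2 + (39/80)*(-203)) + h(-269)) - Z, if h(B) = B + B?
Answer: -10949595389/17217360 ≈ -635.96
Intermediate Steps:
h(B) = 2*B
Z = 1/215217 ≈ 4.6465e-6
(((x - 5)**2 + (39/80)*(-203)) + h(-269)) - Z = (((4 - 5)**2 + (39/80)*(-203)) + 2*(-269)) - 1*1/215217 = (((-1)**2 + (39*(1/80))*(-203)) - 538) - 1/215217 = ((1 + (39/80)*(-203)) - 538) - 1/215217 = ((1 - 7917/80) - 538) - 1/215217 = (-7837/80 - 538) - 1/215217 = -50877/80 - 1/215217 = -10949595389/17217360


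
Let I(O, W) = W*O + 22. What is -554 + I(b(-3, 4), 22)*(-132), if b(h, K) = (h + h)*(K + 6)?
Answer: 170782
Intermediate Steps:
b(h, K) = 2*h*(6 + K) (b(h, K) = (2*h)*(6 + K) = 2*h*(6 + K))
I(O, W) = 22 + O*W (I(O, W) = O*W + 22 = 22 + O*W)
-554 + I(b(-3, 4), 22)*(-132) = -554 + (22 + (2*(-3)*(6 + 4))*22)*(-132) = -554 + (22 + (2*(-3)*10)*22)*(-132) = -554 + (22 - 60*22)*(-132) = -554 + (22 - 1320)*(-132) = -554 - 1298*(-132) = -554 + 171336 = 170782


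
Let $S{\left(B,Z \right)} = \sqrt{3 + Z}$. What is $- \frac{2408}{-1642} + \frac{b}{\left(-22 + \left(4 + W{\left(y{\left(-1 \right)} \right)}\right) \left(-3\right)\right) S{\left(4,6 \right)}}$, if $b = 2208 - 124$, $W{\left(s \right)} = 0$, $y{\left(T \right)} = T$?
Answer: $- \frac{794078}{41871} \approx -18.965$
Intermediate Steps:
$b = 2084$
$- \frac{2408}{-1642} + \frac{b}{\left(-22 + \left(4 + W{\left(y{\left(-1 \right)} \right)}\right) \left(-3\right)\right) S{\left(4,6 \right)}} = - \frac{2408}{-1642} + \frac{2084}{\left(-22 + \left(4 + 0\right) \left(-3\right)\right) \sqrt{3 + 6}} = \left(-2408\right) \left(- \frac{1}{1642}\right) + \frac{2084}{\left(-22 + 4 \left(-3\right)\right) \sqrt{9}} = \frac{1204}{821} + \frac{2084}{\left(-22 - 12\right) 3} = \frac{1204}{821} + \frac{2084}{\left(-34\right) 3} = \frac{1204}{821} + \frac{2084}{-102} = \frac{1204}{821} + 2084 \left(- \frac{1}{102}\right) = \frac{1204}{821} - \frac{1042}{51} = - \frac{794078}{41871}$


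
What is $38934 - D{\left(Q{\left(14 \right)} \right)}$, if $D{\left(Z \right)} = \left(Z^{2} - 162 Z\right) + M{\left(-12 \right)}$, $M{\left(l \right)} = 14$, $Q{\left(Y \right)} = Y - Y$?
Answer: $38920$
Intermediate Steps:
$Q{\left(Y \right)} = 0$
$D{\left(Z \right)} = 14 + Z^{2} - 162 Z$ ($D{\left(Z \right)} = \left(Z^{2} - 162 Z\right) + 14 = 14 + Z^{2} - 162 Z$)
$38934 - D{\left(Q{\left(14 \right)} \right)} = 38934 - \left(14 + 0^{2} - 0\right) = 38934 - \left(14 + 0 + 0\right) = 38934 - 14 = 38920$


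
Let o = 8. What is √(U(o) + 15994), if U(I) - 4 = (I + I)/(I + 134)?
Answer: √80646486/71 ≈ 126.48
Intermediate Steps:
U(I) = 4 + 2*I/(134 + I) (U(I) = 4 + (I + I)/(I + 134) = 4 + (2*I)/(134 + I) = 4 + 2*I/(134 + I))
√(U(o) + 15994) = √(2*(268 + 3*8)/(134 + 8) + 15994) = √(2*(268 + 24)/142 + 15994) = √(2*(1/142)*292 + 15994) = √(292/71 + 15994) = √(1135866/71) = √80646486/71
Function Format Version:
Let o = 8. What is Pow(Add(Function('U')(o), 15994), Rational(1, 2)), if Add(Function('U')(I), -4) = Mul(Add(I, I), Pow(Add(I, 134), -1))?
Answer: Mul(Rational(1, 71), Pow(80646486, Rational(1, 2))) ≈ 126.48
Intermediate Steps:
Function('U')(I) = Add(4, Mul(2, I, Pow(Add(134, I), -1))) (Function('U')(I) = Add(4, Mul(Add(I, I), Pow(Add(I, 134), -1))) = Add(4, Mul(Mul(2, I), Pow(Add(134, I), -1))) = Add(4, Mul(2, I, Pow(Add(134, I), -1))))
Pow(Add(Function('U')(o), 15994), Rational(1, 2)) = Pow(Add(Mul(2, Pow(Add(134, 8), -1), Add(268, Mul(3, 8))), 15994), Rational(1, 2)) = Pow(Add(Mul(2, Pow(142, -1), Add(268, 24)), 15994), Rational(1, 2)) = Pow(Add(Mul(2, Rational(1, 142), 292), 15994), Rational(1, 2)) = Pow(Add(Rational(292, 71), 15994), Rational(1, 2)) = Pow(Rational(1135866, 71), Rational(1, 2)) = Mul(Rational(1, 71), Pow(80646486, Rational(1, 2)))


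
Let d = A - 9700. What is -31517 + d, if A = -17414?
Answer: -58631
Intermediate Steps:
d = -27114 (d = -17414 - 9700 = -27114)
-31517 + d = -31517 - 27114 = -58631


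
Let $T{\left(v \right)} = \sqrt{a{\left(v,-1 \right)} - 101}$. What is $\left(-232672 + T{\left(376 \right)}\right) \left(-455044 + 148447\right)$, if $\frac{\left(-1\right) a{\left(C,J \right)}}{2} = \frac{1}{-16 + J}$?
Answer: $71336537184 - \frac{2146179 i \sqrt{595}}{17} \approx 7.1337 \cdot 10^{10} - 3.0795 \cdot 10^{6} i$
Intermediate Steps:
$a{\left(C,J \right)} = - \frac{2}{-16 + J}$
$T{\left(v \right)} = \frac{7 i \sqrt{595}}{17}$ ($T{\left(v \right)} = \sqrt{- \frac{2}{-16 - 1} - 101} = \sqrt{- \frac{2}{-17} - 101} = \sqrt{\left(-2\right) \left(- \frac{1}{17}\right) - 101} = \sqrt{\frac{2}{17} - 101} = \sqrt{- \frac{1715}{17}} = \frac{7 i \sqrt{595}}{17}$)
$\left(-232672 + T{\left(376 \right)}\right) \left(-455044 + 148447\right) = \left(-232672 + \frac{7 i \sqrt{595}}{17}\right) \left(-455044 + 148447\right) = \left(-232672 + \frac{7 i \sqrt{595}}{17}\right) \left(-306597\right) = 71336537184 - \frac{2146179 i \sqrt{595}}{17}$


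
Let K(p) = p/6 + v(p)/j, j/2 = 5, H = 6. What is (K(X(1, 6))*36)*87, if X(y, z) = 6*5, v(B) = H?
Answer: 87696/5 ≈ 17539.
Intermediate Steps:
v(B) = 6
j = 10 (j = 2*5 = 10)
X(y, z) = 30
K(p) = ⅗ + p/6 (K(p) = p/6 + 6/10 = p*(⅙) + 6*(⅒) = p/6 + ⅗ = ⅗ + p/6)
(K(X(1, 6))*36)*87 = ((⅗ + (⅙)*30)*36)*87 = ((⅗ + 5)*36)*87 = ((28/5)*36)*87 = (1008/5)*87 = 87696/5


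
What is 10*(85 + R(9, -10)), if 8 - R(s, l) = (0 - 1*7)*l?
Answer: 230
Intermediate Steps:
R(s, l) = 8 + 7*l (R(s, l) = 8 - (0 - 1*7)*l = 8 - (0 - 7)*l = 8 - (-7)*l = 8 + 7*l)
10*(85 + R(9, -10)) = 10*(85 + (8 + 7*(-10))) = 10*(85 + (8 - 70)) = 10*(85 - 62) = 10*23 = 230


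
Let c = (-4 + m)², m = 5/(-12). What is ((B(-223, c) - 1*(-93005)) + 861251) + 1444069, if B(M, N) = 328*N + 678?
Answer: 43297223/18 ≈ 2.4054e+6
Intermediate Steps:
m = -5/12 (m = 5*(-1/12) = -5/12 ≈ -0.41667)
c = 2809/144 (c = (-4 - 5/12)² = (-53/12)² = 2809/144 ≈ 19.507)
B(M, N) = 678 + 328*N
((B(-223, c) - 1*(-93005)) + 861251) + 1444069 = (((678 + 328*(2809/144)) - 1*(-93005)) + 861251) + 1444069 = (((678 + 115169/18) + 93005) + 861251) + 1444069 = ((127373/18 + 93005) + 861251) + 1444069 = (1801463/18 + 861251) + 1444069 = 17303981/18 + 1444069 = 43297223/18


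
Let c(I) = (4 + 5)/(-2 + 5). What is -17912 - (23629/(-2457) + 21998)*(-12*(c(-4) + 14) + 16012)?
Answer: -65698341080/189 ≈ -3.4761e+8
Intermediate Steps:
c(I) = 3 (c(I) = 9/3 = 9*(1/3) = 3)
-17912 - (23629/(-2457) + 21998)*(-12*(c(-4) + 14) + 16012) = -17912 - (23629/(-2457) + 21998)*(-12*(3 + 14) + 16012) = -17912 - (23629*(-1/2457) + 21998)*(-12*17 + 16012) = -17912 - (-23629/2457 + 21998)*(-204 + 16012) = -17912 - 54025457*15808/2457 = -17912 - 1*65694955712/189 = -17912 - 65694955712/189 = -65698341080/189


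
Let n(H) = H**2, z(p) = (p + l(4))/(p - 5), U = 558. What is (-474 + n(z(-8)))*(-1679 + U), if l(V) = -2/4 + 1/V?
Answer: 1435560447/2704 ≈ 5.3090e+5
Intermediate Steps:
l(V) = -1/2 + 1/V (l(V) = -2*1/4 + 1/V = -1/2 + 1/V)
z(p) = (-1/4 + p)/(-5 + p) (z(p) = (p + (1/2)*(2 - 1*4)/4)/(p - 5) = (p + (1/2)*(1/4)*(2 - 4))/(-5 + p) = (p + (1/2)*(1/4)*(-2))/(-5 + p) = (p - 1/4)/(-5 + p) = (-1/4 + p)/(-5 + p))
(-474 + n(z(-8)))*(-1679 + U) = (-474 + ((-1/4 - 8)/(-5 - 8))**2)*(-1679 + 558) = (-474 + (-33/4/(-13))**2)*(-1121) = (-474 + (-1/13*(-33/4))**2)*(-1121) = (-474 + (33/52)**2)*(-1121) = (-474 + 1089/2704)*(-1121) = -1280607/2704*(-1121) = 1435560447/2704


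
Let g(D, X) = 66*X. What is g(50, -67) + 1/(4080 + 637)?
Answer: -20858573/4717 ≈ -4422.0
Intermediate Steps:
g(50, -67) + 1/(4080 + 637) = 66*(-67) + 1/(4080 + 637) = -4422 + 1/4717 = -20858573/4717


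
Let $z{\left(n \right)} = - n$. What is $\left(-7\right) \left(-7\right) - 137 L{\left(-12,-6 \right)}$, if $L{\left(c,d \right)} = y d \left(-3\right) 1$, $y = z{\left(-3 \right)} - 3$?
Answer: $49$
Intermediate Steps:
$y = 0$ ($y = \left(-1\right) \left(-3\right) - 3 = 3 - 3 = 0$)
$L{\left(c,d \right)} = 0$ ($L{\left(c,d \right)} = 0 d \left(-3\right) 1 = 0 - 3 d 1 = 0 \left(- 3 d\right) = 0$)
$\left(-7\right) \left(-7\right) - 137 L{\left(-12,-6 \right)} = \left(-7\right) \left(-7\right) - 0 = 49 + 0 = 49$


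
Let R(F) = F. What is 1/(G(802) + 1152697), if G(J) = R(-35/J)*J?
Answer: 1/1152662 ≈ 8.6756e-7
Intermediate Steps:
G(J) = -35 (G(J) = (-35/J)*J = -35)
1/(G(802) + 1152697) = 1/(-35 + 1152697) = 1/1152662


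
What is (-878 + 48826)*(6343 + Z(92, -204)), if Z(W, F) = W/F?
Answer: 15509739560/51 ≈ 3.0411e+8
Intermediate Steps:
(-878 + 48826)*(6343 + Z(92, -204)) = (-878 + 48826)*(6343 + 92/(-204)) = 47948*(6343 + 92*(-1/204)) = 47948*(6343 - 23/51) = 47948*(323470/51) = 15509739560/51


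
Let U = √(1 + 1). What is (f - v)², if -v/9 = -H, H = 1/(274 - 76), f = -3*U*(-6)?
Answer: 313633/484 - 18*√2/11 ≈ 645.69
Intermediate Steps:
U = √2 ≈ 1.4142
f = 18*√2 (f = -3*√2*(-6) = 18*√2 ≈ 25.456)
H = 1/198 ≈ 0.0050505
v = 1/22 (v = -(-9)/198 = -9*(-1/198) = 1/22 ≈ 0.045455)
(f - v)² = (18*√2 - 1*1/22)² = (18*√2 - 1/22)² = (-1/22 + 18*√2)²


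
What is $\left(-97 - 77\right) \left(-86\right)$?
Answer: $14964$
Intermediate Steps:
$\left(-97 - 77\right) \left(-86\right) = \left(-174\right) \left(-86\right) = 14964$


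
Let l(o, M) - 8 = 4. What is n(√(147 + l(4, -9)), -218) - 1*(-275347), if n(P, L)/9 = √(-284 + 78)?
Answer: 275347 + 9*I*√206 ≈ 2.7535e+5 + 129.17*I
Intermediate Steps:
l(o, M) = 12 (l(o, M) = 8 + 4 = 12)
n(P, L) = 9*I*√206 (n(P, L) = 9*√(-284 + 78) = 9*√(-206) = 9*(I*√206) = 9*I*√206)
n(√(147 + l(4, -9)), -218) - 1*(-275347) = 9*I*√206 - 1*(-275347) = 9*I*√206 + 275347 = 275347 + 9*I*√206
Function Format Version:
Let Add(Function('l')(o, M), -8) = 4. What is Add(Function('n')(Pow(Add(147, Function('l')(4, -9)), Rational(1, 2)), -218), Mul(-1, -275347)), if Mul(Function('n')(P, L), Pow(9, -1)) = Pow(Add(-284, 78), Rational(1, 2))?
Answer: Add(275347, Mul(9, I, Pow(206, Rational(1, 2)))) ≈ Add(2.7535e+5, Mul(129.17, I))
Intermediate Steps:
Function('l')(o, M) = 12 (Function('l')(o, M) = Add(8, 4) = 12)
Function('n')(P, L) = Mul(9, I, Pow(206, Rational(1, 2))) (Function('n')(P, L) = Mul(9, Pow(Add(-284, 78), Rational(1, 2))) = Mul(9, Pow(-206, Rational(1, 2))) = Mul(9, Mul(I, Pow(206, Rational(1, 2)))) = Mul(9, I, Pow(206, Rational(1, 2))))
Add(Function('n')(Pow(Add(147, Function('l')(4, -9)), Rational(1, 2)), -218), Mul(-1, -275347)) = Add(Mul(9, I, Pow(206, Rational(1, 2))), Mul(-1, -275347)) = Add(Mul(9, I, Pow(206, Rational(1, 2))), 275347) = Add(275347, Mul(9, I, Pow(206, Rational(1, 2))))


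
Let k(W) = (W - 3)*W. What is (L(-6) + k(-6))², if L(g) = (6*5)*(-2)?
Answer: 36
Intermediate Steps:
L(g) = -60 (L(g) = 30*(-2) = -60)
k(W) = W*(-3 + W) (k(W) = (-3 + W)*W = W*(-3 + W))
(L(-6) + k(-6))² = (-60 - 6*(-3 - 6))² = (-60 - 6*(-9))² = (-60 + 54)² = (-6)² = 36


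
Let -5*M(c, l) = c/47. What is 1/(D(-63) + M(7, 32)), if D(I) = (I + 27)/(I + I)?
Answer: 1645/421 ≈ 3.9074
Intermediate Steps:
D(I) = (27 + I)/(2*I) (D(I) = (27 + I)/((2*I)) = (27 + I)*(1/(2*I)) = (27 + I)/(2*I))
M(c, l) = -c/235 (M(c, l) = -c/(5*47) = -c/235)
1/(D(-63) + M(7, 32)) = 1/((½)*(27 - 63)/(-63) - 1/235*7) = 1/((½)*(-1/63)*(-36) - 7/235) = 1/(2/7 - 7/235) = 1/(421/1645) = 1645/421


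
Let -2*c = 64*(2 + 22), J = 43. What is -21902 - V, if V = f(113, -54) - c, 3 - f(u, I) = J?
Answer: -22630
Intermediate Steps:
f(u, I) = -40 (f(u, I) = 3 - 1*43 = 3 - 43 = -40)
c = -768 (c = -32*(2 + 22) = -32*24 = -½*1536 = -768)
V = 728 (V = -40 - 1*(-768) = -40 + 768 = 728)
-21902 - V = -21902 - 1*728 = -21902 - 728 = -22630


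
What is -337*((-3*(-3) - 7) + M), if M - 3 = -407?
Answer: 135474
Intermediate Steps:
M = -404 (M = 3 - 407 = -404)
-337*((-3*(-3) - 7) + M) = -337*((-3*(-3) - 7) - 404) = -337*((9 - 7) - 404) = -337*(2 - 404) = -337*(-402) = 135474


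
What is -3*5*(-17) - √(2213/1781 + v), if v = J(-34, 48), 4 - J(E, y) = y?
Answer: 255 - I*√135624931/1781 ≈ 255.0 - 6.5389*I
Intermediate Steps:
J(E, y) = 4 - y
v = -44 (v = 4 - 1*48 = 4 - 48 = -44)
-3*5*(-17) - √(2213/1781 + v) = -3*5*(-17) - √(2213/1781 - 44) = -15*(-17) - √(2213*(1/1781) - 44) = 255 - √(2213/1781 - 44) = 255 - √(-76151/1781) = 255 - I*√135624931/1781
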